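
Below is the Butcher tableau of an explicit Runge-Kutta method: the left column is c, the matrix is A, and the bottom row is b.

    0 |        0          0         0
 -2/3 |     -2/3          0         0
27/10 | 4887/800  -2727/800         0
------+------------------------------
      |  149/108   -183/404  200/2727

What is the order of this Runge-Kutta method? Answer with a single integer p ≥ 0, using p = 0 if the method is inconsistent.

b = (149/108, -183/404, 200/2727)
c = (0, -2/3, 27/10)
Ac = (0, 0, 909/400)
Σ b_i: 149/108·1 + (-183/404)·1 + 200/2727·1 = 1 ✓
b·c: (-183/404)·(-2/3) + 200/2727·27/10 = 1/2 ✓
b·c²: (-183/404)·4/9 + 200/2727·729/100 = 1/3 ✓
b·Ac: 200/2727·909/400 = 1/6 ✓; 3 stages ⇒ order 3.

3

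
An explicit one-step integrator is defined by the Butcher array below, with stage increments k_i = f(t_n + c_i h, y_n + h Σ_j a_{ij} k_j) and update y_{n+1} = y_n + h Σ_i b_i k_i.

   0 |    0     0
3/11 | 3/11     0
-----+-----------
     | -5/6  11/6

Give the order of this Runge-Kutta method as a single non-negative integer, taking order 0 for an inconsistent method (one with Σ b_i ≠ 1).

2

b = (-5/6, 11/6)
c = (0, 3/11)
Σ b_i: (-5/6)·1 + 11/6·1 = 1 ✓
b·c: 11/6·3/11 = 1/2 ✓; 2 stages ⇒ order 2.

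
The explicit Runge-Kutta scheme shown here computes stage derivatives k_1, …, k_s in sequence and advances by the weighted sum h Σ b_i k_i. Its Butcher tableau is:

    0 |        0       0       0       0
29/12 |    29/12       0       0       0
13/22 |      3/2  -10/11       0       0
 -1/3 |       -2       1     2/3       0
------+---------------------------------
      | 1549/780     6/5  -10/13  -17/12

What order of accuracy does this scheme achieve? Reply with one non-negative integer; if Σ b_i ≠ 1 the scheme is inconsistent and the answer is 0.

1

b = (1549/780, 6/5, -10/13, -17/12)
c = (0, 29/12, 13/22, -1/3)
Ac = (0, 0, -145/66, 371/132)
Σ b_i: 1549/780·1 + 6/5·1 + (-10/13)·1 + (-17/12)·1 = 1 ✓
b·c: 6/5·29/12 + (-10/13)·13/22 + (-17/12)·(-1/3) = 5777/1980 ≠ 1/2 ⇒ order 1.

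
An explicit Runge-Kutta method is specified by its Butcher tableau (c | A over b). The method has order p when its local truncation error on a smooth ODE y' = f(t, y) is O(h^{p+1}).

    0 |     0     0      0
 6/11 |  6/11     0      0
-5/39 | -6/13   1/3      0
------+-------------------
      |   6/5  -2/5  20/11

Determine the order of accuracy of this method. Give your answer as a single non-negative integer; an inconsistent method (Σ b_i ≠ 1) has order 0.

b = (6/5, -2/5, 20/11)
c = (0, 6/11, -5/39)
Ac = (0, 0, 2/11)
Σ b_i: 6/5·1 + (-2/5)·1 + 20/11·1 = 144/55 ≠ 1 ⇒ order 0.

0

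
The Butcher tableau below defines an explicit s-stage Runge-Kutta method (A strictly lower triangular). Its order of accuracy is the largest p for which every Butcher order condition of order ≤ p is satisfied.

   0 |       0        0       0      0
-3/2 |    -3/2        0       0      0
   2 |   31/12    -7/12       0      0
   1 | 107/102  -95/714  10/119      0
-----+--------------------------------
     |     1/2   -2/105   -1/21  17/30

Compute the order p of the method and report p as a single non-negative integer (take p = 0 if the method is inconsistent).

b = (1/2, -2/105, -1/21, 17/30)
c = (0, -3/2, 2, 1)
Ac = (0, 0, 7/8, 25/68)
Σ b_i: 1/2·1 + (-2/105)·1 + (-1/21)·1 + 17/30·1 = 1 ✓
b·c: (-2/105)·(-3/2) + (-1/21)·2 + 17/30·1 = 1/2 ✓
b·c²: (-2/105)·9/4 + (-1/21)·4 + 17/30·1 = 1/3 ✓
b·Ac: (-1/21)·7/8 + 17/30·25/68 = 1/6 ✓
b·c³: (-2/105)·(-27/8) + (-1/21)·8 + 17/30·1 = 1/4 ✓
b·(c∘Ac): (-1/21)·7/4 + 17/30·25/68 = 1/8 ✓
b·Ac²: (-1/21)·(-21/16) + 17/30·5/136 = 1/12 ✓
b·A²c: 17/30·5/68 = 1/24 ✓; 4 stages ⇒ order 4.

4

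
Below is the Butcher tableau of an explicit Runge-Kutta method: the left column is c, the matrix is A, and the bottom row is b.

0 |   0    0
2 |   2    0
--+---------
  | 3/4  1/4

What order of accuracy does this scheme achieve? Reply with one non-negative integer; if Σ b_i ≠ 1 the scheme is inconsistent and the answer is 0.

b = (3/4, 1/4)
c = (0, 2)
Σ b_i: 3/4·1 + 1/4·1 = 1 ✓
b·c: 1/4·2 = 1/2 ✓; 2 stages ⇒ order 2.

2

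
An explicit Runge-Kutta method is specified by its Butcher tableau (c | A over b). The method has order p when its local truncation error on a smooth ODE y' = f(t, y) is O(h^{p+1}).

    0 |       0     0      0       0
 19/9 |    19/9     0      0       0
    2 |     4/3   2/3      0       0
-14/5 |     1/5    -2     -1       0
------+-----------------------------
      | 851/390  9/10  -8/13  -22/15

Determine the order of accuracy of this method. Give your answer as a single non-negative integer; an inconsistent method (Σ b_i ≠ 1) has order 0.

1

b = (851/390, 9/10, -8/13, -22/15)
c = (0, 19/9, 2, -14/5)
Ac = (0, 0, 38/27, -56/9)
Σ b_i: 851/390·1 + 9/10·1 + (-8/13)·1 + (-22/15)·1 = 1 ✓
b·c: 9/10·19/9 + (-8/13)·2 + (-22/15)·(-14/5) = 9313/1950 ≠ 1/2 ⇒ order 1.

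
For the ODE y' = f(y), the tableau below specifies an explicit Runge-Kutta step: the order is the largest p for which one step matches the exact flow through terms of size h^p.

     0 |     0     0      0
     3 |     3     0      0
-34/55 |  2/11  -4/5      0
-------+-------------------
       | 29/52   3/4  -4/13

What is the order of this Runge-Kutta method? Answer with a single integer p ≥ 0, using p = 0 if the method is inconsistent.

1

b = (29/52, 3/4, -4/13)
c = (0, 3, -34/55)
Ac = (0, 0, -12/5)
Σ b_i: 29/52·1 + 3/4·1 + (-4/13)·1 = 1 ✓
b·c: 3/4·3 + (-4/13)·(-34/55) = 6979/2860 ≠ 1/2 ⇒ order 1.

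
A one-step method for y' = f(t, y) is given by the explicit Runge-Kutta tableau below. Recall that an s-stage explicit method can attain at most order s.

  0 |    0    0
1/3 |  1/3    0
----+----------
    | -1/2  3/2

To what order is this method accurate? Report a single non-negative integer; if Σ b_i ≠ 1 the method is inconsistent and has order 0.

b = (-1/2, 3/2)
c = (0, 1/3)
Σ b_i: (-1/2)·1 + 3/2·1 = 1 ✓
b·c: 3/2·1/3 = 1/2 ✓; 2 stages ⇒ order 2.

2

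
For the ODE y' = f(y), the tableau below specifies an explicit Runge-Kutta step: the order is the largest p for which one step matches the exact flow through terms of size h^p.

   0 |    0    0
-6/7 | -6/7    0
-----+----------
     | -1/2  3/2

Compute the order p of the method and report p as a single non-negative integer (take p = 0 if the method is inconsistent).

1

b = (-1/2, 3/2)
c = (0, -6/7)
Σ b_i: (-1/2)·1 + 3/2·1 = 1 ✓
b·c: 3/2·(-6/7) = -9/7 ≠ 1/2 ⇒ order 1.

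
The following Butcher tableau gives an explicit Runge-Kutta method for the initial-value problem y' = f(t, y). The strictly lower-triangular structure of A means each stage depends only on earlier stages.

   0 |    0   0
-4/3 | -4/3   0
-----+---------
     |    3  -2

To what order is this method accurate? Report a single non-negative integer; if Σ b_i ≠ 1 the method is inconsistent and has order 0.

b = (3, -2)
c = (0, -4/3)
Σ b_i: 3·1 + (-2)·1 = 1 ✓
b·c: (-2)·(-4/3) = 8/3 ≠ 1/2 ⇒ order 1.

1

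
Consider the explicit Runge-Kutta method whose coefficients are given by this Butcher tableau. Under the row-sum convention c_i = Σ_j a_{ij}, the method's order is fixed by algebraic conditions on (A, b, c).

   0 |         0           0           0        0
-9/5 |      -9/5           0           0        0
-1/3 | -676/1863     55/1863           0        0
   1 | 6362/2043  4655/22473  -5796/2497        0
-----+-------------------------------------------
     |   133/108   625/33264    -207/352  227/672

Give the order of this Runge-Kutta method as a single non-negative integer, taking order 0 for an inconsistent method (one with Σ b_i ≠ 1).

b = (133/108, 625/33264, -207/352, 227/672)
c = (0, -9/5, -1/3, 1)
Ac = (0, 0, -11/207, 91/227)
Σ b_i: 133/108·1 + 625/33264·1 + (-207/352)·1 + 227/672·1 = 1 ✓
b·c: 625/33264·(-9/5) + (-207/352)·(-1/3) + 227/672·1 = 1/2 ✓
b·c²: 625/33264·81/25 + (-207/352)·1/9 + 227/672·1 = 1/3 ✓
b·Ac: (-207/352)·(-11/207) + 227/672·91/227 = 1/6 ✓
b·c³: 625/33264·(-729/125) + (-207/352)·(-1/27) + 227/672·1 = 1/4 ✓
b·(c∘Ac): (-207/352)·11/621 + 227/672·91/227 = 1/8 ✓
b·Ac²: (-207/352)·11/115 + 227/672·469/1135 = 1/12 ✓
b·A²c: 227/672·28/227 = 1/24 ✓; 4 stages ⇒ order 4.

4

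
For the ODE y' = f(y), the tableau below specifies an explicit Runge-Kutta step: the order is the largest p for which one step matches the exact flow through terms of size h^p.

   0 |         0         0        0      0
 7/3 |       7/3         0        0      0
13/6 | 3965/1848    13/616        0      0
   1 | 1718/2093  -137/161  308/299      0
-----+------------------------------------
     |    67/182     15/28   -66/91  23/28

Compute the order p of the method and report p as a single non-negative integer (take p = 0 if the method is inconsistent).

b = (67/182, 15/28, -66/91, 23/28)
c = (0, 7/3, 13/6, 1)
Ac = (0, 0, 13/264, 17/69)
Σ b_i: 67/182·1 + 15/28·1 + (-66/91)·1 + 23/28·1 = 1 ✓
b·c: 15/28·7/3 + (-66/91)·13/6 + 23/28·1 = 1/2 ✓
b·c²: 15/28·49/9 + (-66/91)·169/36 + 23/28·1 = 1/3 ✓
b·Ac: (-66/91)·13/264 + 23/28·17/69 = 1/6 ✓
b·c³: 15/28·343/27 + (-66/91)·2197/216 + 23/28·1 = 1/4 ✓
b·(c∘Ac): (-66/91)·169/1584 + 23/28·17/69 = 1/8 ✓
b·Ac²: (-66/91)·91/792 + 23/28·14/69 = 1/12 ✓
b·A²c: 23/28·7/138 = 1/24 ✓; 4 stages ⇒ order 4.

4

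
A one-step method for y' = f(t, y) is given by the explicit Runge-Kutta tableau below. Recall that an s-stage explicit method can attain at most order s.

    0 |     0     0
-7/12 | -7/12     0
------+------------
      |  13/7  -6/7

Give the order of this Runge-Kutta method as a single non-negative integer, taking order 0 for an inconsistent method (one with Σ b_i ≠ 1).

2

b = (13/7, -6/7)
c = (0, -7/12)
Σ b_i: 13/7·1 + (-6/7)·1 = 1 ✓
b·c: (-6/7)·(-7/12) = 1/2 ✓; 2 stages ⇒ order 2.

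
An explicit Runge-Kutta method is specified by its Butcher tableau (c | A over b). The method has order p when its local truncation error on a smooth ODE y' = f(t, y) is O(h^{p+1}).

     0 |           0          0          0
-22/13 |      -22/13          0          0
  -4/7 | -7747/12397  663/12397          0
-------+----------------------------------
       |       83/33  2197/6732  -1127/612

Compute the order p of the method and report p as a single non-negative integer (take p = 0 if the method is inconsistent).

3

b = (83/33, 2197/6732, -1127/612)
c = (0, -22/13, -4/7)
Ac = (0, 0, -102/1127)
Σ b_i: 83/33·1 + 2197/6732·1 + (-1127/612)·1 = 1 ✓
b·c: 2197/6732·(-22/13) + (-1127/612)·(-4/7) = 1/2 ✓
b·c²: 2197/6732·484/169 + (-1127/612)·16/49 = 1/3 ✓
b·Ac: (-1127/612)·(-102/1127) = 1/6 ✓; 3 stages ⇒ order 3.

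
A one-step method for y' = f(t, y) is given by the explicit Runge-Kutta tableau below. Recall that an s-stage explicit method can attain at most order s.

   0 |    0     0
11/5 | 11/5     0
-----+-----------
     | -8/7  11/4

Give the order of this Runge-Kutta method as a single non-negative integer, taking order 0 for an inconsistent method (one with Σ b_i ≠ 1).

b = (-8/7, 11/4)
c = (0, 11/5)
Σ b_i: (-8/7)·1 + 11/4·1 = 45/28 ≠ 1 ⇒ order 0.

0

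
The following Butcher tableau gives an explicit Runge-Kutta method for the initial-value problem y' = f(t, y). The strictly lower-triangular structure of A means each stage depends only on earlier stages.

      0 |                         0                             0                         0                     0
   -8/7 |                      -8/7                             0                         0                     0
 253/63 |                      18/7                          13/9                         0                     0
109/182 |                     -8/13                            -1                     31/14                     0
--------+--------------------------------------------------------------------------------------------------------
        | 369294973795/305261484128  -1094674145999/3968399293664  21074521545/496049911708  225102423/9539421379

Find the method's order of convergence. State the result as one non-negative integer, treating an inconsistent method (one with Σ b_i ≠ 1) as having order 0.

b = (369294973795/305261484128, -1094674145999/3968399293664, 21074521545/496049911708, 225102423/9539421379)
c = (0, -8/7, 253/63, 109/182)
Ac = (0, 0, -104/63, 8851/882)
Σ b_i: 369294973795/305261484128·1 + (-1094674145999/3968399293664)·1 + 21074521545/496049911708·1 + 225102423/9539421379·1 = 1 ✓
b·c: (-1094674145999/3968399293664)·(-8/7) + 21074521545/496049911708·253/63 + 225102423/9539421379·109/182 = 1/2 ✓
b·c²: (-1094674145999/3968399293664)·64/49 + 21074521545/496049911708·64009/3969 + 225102423/9539421379·11881/33124 = 1/3 ✓
b·Ac: 21074521545/496049911708·(-104/63) + 225102423/9539421379·8851/882 = 1/6 ✓
b·c³: (-1094674145999/3968399293664)·(-512/343) + 21074521545/496049911708·16194277/250047 + 225102423/9539421379·1295029/6028568 = 319892955336245/100965235875336 ≠ 1/4 ⇒ order 3.
b·(c∘Ac): 21074521545/496049911708·(-26312/3969) + 225102423/9539421379·964759/160524 = -112045082833/801311395836 ≠ 1/8
b·Ac²: 21074521545/496049911708·832/441 + 225102423/9539421379·1911703/55566 = 3216430018987/3605901281262 ≠ 1/12
b·A²c: 225102423/9539421379·(-1612/441) = -2468470108/28618264137 ≠ 1/24

3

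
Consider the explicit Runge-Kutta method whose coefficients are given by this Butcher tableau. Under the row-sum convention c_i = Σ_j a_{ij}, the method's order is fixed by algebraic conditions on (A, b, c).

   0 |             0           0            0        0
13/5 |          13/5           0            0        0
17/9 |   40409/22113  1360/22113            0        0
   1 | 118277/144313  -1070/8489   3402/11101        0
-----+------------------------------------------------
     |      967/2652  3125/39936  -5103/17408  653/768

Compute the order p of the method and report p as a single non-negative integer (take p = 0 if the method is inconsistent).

b = (967/2652, 3125/39936, -5103/17408, 653/768)
c = (0, 13/5, 17/9, 1)
Ac = (0, 0, 272/1701, 164/653)
Σ b_i: 967/2652·1 + 3125/39936·1 + (-5103/17408)·1 + 653/768·1 = 1 ✓
b·c: 3125/39936·13/5 + (-5103/17408)·17/9 + 653/768·1 = 1/2 ✓
b·c²: 3125/39936·169/25 + (-5103/17408)·289/81 + 653/768·1 = 1/3 ✓
b·Ac: (-5103/17408)·272/1701 + 653/768·164/653 = 1/6 ✓
b·c³: 3125/39936·2197/125 + (-5103/17408)·4913/729 + 653/768·1 = 1/4 ✓
b·(c∘Ac): (-5103/17408)·4624/15309 + 653/768·164/653 = 1/8 ✓
b·Ac²: (-5103/17408)·3536/8505 + 653/768·788/3265 = 1/12 ✓
b·A²c: 653/768·32/653 = 1/24 ✓; 4 stages ⇒ order 4.

4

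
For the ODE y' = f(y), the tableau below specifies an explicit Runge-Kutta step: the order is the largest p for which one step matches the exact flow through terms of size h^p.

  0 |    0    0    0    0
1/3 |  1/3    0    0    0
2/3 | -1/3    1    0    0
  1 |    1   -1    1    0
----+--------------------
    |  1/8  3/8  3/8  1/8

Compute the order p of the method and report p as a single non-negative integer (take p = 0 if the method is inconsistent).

b = (1/8, 3/8, 3/8, 1/8)
c = (0, 1/3, 2/3, 1)
Ac = (0, 0, 1/3, 1/3)
Σ b_i: 1/8·1 + 3/8·1 + 3/8·1 + 1/8·1 = 1 ✓
b·c: 3/8·1/3 + 3/8·2/3 + 1/8·1 = 1/2 ✓
b·c²: 3/8·1/9 + 3/8·4/9 + 1/8·1 = 1/3 ✓
b·Ac: 3/8·1/3 + 1/8·1/3 = 1/6 ✓
b·c³: 3/8·1/27 + 3/8·8/27 + 1/8·1 = 1/4 ✓
b·(c∘Ac): 3/8·2/9 + 1/8·1/3 = 1/8 ✓
b·Ac²: 3/8·1/9 + 1/8·1/3 = 1/12 ✓
b·A²c: 1/8·1/3 = 1/24 ✓; 4 stages ⇒ order 4.

4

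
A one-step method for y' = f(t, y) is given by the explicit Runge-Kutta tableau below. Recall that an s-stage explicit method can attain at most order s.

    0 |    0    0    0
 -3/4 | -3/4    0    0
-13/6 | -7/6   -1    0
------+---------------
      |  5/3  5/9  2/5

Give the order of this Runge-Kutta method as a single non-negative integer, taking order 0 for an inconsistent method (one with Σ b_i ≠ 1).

b = (5/3, 5/9, 2/5)
c = (0, -3/4, -13/6)
Ac = (0, 0, 3/4)
Σ b_i: 5/3·1 + 5/9·1 + 2/5·1 = 118/45 ≠ 1 ⇒ order 0.

0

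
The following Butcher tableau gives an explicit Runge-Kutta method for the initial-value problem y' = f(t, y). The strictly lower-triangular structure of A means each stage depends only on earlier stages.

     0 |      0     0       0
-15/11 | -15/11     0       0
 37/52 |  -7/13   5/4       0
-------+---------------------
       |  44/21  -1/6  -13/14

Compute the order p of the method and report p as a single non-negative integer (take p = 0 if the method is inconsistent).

b = (44/21, -1/6, -13/14)
c = (0, -15/11, 37/52)
Ac = (0, 0, -75/44)
Σ b_i: 44/21·1 + (-1/6)·1 + (-13/14)·1 = 1 ✓
b·c: (-1/6)·(-15/11) + (-13/14)·37/52 = -267/616 ≠ 1/2 ⇒ order 1.

1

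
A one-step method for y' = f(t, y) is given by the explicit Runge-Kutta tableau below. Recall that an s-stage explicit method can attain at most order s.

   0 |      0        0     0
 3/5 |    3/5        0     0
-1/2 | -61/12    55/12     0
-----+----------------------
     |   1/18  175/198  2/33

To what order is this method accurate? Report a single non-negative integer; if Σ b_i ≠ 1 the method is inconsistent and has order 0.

3

b = (1/18, 175/198, 2/33)
c = (0, 3/5, -1/2)
Ac = (0, 0, 11/4)
Σ b_i: 1/18·1 + 175/198·1 + 2/33·1 = 1 ✓
b·c: 175/198·3/5 + 2/33·(-1/2) = 1/2 ✓
b·c²: 175/198·9/25 + 2/33·1/4 = 1/3 ✓
b·Ac: 2/33·11/4 = 1/6 ✓; 3 stages ⇒ order 3.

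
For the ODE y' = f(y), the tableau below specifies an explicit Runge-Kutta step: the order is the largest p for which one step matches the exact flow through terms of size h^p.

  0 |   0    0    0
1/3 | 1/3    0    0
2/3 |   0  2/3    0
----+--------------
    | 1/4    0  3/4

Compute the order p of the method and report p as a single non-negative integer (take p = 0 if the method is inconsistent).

3

b = (1/4, 0, 3/4)
c = (0, 1/3, 2/3)
Ac = (0, 0, 2/9)
Σ b_i: 1/4·1 + 3/4·1 = 1 ✓
b·c: 3/4·2/3 = 1/2 ✓
b·c²: 3/4·4/9 = 1/3 ✓
b·Ac: 3/4·2/9 = 1/6 ✓; 3 stages ⇒ order 3.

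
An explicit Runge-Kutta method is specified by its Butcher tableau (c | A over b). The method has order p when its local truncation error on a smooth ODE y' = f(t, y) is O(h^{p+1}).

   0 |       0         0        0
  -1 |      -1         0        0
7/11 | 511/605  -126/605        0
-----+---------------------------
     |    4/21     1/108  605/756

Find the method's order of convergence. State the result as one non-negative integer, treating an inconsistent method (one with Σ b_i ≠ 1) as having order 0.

3

b = (4/21, 1/108, 605/756)
c = (0, -1, 7/11)
Ac = (0, 0, 126/605)
Σ b_i: 4/21·1 + 1/108·1 + 605/756·1 = 1 ✓
b·c: 1/108·(-1) + 605/756·7/11 = 1/2 ✓
b·c²: 1/108·1 + 605/756·49/121 = 1/3 ✓
b·Ac: 605/756·126/605 = 1/6 ✓; 3 stages ⇒ order 3.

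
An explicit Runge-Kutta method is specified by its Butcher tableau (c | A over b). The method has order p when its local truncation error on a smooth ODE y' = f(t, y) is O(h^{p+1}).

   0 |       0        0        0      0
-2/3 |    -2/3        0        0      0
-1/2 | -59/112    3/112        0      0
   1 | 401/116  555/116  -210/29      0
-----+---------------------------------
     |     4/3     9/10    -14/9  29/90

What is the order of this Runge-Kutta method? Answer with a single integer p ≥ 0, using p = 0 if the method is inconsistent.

b = (4/3, 9/10, -14/9, 29/90)
c = (0, -2/3, -1/2, 1)
Ac = (0, 0, -1/56, 25/58)
Σ b_i: 4/3·1 + 9/10·1 + (-14/9)·1 + 29/90·1 = 1 ✓
b·c: 9/10·(-2/3) + (-14/9)·(-1/2) + 29/90·1 = 1/2 ✓
b·c²: 9/10·4/9 + (-14/9)·1/4 + 29/90·1 = 1/3 ✓
b·Ac: (-14/9)·(-1/56) + 29/90·25/58 = 1/6 ✓
b·c³: 9/10·(-8/27) + (-14/9)·(-1/8) + 29/90·1 = 1/4 ✓
b·(c∘Ac): (-14/9)·1/112 + 29/90·25/58 = 1/8 ✓
b·Ac²: (-14/9)·1/84 + 29/90·55/174 = 1/12 ✓
b·A²c: 29/90·15/116 = 1/24 ✓; 4 stages ⇒ order 4.

4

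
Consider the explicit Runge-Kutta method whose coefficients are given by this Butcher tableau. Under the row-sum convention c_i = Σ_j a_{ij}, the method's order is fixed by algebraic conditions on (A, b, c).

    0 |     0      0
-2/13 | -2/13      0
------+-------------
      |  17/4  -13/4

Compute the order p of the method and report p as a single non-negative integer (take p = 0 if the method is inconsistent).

b = (17/4, -13/4)
c = (0, -2/13)
Σ b_i: 17/4·1 + (-13/4)·1 = 1 ✓
b·c: (-13/4)·(-2/13) = 1/2 ✓; 2 stages ⇒ order 2.

2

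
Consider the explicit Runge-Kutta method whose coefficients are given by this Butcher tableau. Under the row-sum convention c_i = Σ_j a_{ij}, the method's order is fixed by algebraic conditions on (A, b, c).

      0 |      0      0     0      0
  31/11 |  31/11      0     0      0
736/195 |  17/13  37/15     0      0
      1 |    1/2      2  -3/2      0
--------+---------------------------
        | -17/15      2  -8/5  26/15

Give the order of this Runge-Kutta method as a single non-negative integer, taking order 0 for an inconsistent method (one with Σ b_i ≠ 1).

1

b = (-17/15, 2, -8/5, 26/15)
c = (0, 31/11, 736/195, 1)
Ac = (0, 0, 1147/165, -18/715)
Σ b_i: (-17/15)·1 + 2·1 + (-8/5)·1 + 26/15·1 = 1 ✓
b·c: 2·31/11 + (-8/5)·736/195 + 26/15·1 = 14272/10725 ≠ 1/2 ⇒ order 1.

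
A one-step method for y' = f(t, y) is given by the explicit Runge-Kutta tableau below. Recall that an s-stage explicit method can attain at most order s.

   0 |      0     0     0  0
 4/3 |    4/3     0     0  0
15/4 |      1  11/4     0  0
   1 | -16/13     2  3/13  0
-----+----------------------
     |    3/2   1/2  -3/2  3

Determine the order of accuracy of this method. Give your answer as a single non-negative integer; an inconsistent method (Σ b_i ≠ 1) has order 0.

0

b = (3/2, 1/2, -3/2, 3)
c = (0, 4/3, 15/4, 1)
Ac = (0, 0, 11/3, 551/156)
Σ b_i: 3/2·1 + 1/2·1 + (-3/2)·1 + 3·1 = 7/2 ≠ 1 ⇒ order 0.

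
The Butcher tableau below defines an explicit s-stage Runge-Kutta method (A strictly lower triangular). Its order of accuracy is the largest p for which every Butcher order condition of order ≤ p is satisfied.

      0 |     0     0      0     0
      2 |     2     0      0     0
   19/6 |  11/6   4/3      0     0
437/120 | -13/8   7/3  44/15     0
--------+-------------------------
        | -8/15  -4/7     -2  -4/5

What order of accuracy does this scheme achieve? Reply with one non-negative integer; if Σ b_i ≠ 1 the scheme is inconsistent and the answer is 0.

0

b = (-8/15, -4/7, -2, -4/5)
c = (0, 2, 19/6, 437/120)
Ac = (0, 0, 8/3, 628/45)
Σ b_i: (-8/15)·1 + (-4/7)·1 + (-2)·1 + (-4/5)·1 = -82/21 ≠ 1 ⇒ order 0.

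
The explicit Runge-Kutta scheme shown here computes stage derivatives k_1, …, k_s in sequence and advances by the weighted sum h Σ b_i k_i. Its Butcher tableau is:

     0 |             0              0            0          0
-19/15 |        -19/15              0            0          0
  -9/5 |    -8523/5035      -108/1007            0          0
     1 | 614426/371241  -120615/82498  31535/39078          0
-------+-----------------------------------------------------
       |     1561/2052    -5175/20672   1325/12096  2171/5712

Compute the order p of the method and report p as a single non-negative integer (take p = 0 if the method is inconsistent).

b = (1561/2052, -5175/20672, 1325/12096, 2171/5712)
c = (0, -19/15, -9/5, 1)
Ac = (0, 0, 36/265, 867/2171)
Σ b_i: 1561/2052·1 + (-5175/20672)·1 + 1325/12096·1 + 2171/5712·1 = 1 ✓
b·c: (-5175/20672)·(-19/15) + 1325/12096·(-9/5) + 2171/5712·1 = 1/2 ✓
b·c²: (-5175/20672)·361/225 + 1325/12096·81/25 + 2171/5712·1 = 1/3 ✓
b·Ac: 1325/12096·36/265 + 2171/5712·867/2171 = 1/6 ✓
b·c³: (-5175/20672)·(-6859/3375) + 1325/12096·(-729/125) + 2171/5712·1 = 1/4 ✓
b·(c∘Ac): 1325/12096·(-324/1325) + 2171/5712·867/2171 = 1/8 ✓
b·Ac²: 1325/12096·(-228/1325) + 2171/5712·1751/6513 = 1/12 ✓
b·A²c: 2171/5712·238/2171 = 1/24 ✓; 4 stages ⇒ order 4.

4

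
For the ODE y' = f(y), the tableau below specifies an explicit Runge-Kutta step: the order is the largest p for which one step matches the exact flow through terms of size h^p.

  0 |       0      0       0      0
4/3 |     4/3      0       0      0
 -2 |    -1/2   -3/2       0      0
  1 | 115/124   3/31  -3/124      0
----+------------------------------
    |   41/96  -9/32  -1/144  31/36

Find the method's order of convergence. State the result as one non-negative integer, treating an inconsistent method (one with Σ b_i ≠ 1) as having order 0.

4

b = (41/96, -9/32, -1/144, 31/36)
c = (0, 4/3, -2, 1)
Ac = (0, 0, -2, 11/62)
Σ b_i: 41/96·1 + (-9/32)·1 + (-1/144)·1 + 31/36·1 = 1 ✓
b·c: (-9/32)·4/3 + (-1/144)·(-2) + 31/36·1 = 1/2 ✓
b·c²: (-9/32)·16/9 + (-1/144)·4 + 31/36·1 = 1/3 ✓
b·Ac: (-1/144)·(-2) + 31/36·11/62 = 1/6 ✓
b·c³: (-9/32)·64/27 + (-1/144)·(-8) + 31/36·1 = 1/4 ✓
b·(c∘Ac): (-1/144)·4 + 31/36·11/62 = 1/8 ✓
b·Ac²: (-1/144)·(-8/3) + 31/36·7/93 = 1/12 ✓
b·A²c: 31/36·3/62 = 1/24 ✓; 4 stages ⇒ order 4.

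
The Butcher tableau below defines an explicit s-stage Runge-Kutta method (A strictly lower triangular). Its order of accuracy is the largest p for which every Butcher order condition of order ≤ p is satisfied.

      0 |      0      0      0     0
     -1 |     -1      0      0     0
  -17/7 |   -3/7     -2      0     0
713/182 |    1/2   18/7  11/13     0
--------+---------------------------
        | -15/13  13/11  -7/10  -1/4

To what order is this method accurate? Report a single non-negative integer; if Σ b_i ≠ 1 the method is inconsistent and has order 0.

b = (-15/13, 13/11, -7/10, -1/4)
c = (0, -1, -17/7, 713/182)
Ac = (0, 0, 2, -421/91)
Σ b_i: (-15/13)·1 + 13/11·1 + (-7/10)·1 + (-1/4)·1 = -2637/2860 ≠ 1 ⇒ order 0.

0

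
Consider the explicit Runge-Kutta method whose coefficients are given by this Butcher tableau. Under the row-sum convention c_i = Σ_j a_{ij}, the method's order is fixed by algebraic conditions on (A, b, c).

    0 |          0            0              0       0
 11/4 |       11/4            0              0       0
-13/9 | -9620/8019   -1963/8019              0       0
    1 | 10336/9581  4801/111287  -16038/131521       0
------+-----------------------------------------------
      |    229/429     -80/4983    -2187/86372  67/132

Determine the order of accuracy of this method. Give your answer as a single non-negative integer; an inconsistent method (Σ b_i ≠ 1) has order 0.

4

b = (229/429, -80/4983, -2187/86372, 67/132)
c = (0, 11/4, -13/9, 1)
Ac = (0, 0, -1963/2916, 79/268)
Σ b_i: 229/429·1 + (-80/4983)·1 + (-2187/86372)·1 + 67/132·1 = 1 ✓
b·c: (-80/4983)·11/4 + (-2187/86372)·(-13/9) + 67/132·1 = 1/2 ✓
b·c²: (-80/4983)·121/16 + (-2187/86372)·169/81 + 67/132·1 = 1/3 ✓
b·Ac: (-2187/86372)·(-1963/2916) + 67/132·79/268 = 1/6 ✓
b·c³: (-80/4983)·1331/64 + (-2187/86372)·(-2197/729) + 67/132·1 = 1/4 ✓
b·(c∘Ac): (-2187/86372)·25519/26244 + 67/132·79/268 = 1/8 ✓
b·Ac²: (-2187/86372)·(-21593/11664) + 67/132·77/1072 = 1/12 ✓
b·A²c: 67/132·11/134 = 1/24 ✓; 4 stages ⇒ order 4.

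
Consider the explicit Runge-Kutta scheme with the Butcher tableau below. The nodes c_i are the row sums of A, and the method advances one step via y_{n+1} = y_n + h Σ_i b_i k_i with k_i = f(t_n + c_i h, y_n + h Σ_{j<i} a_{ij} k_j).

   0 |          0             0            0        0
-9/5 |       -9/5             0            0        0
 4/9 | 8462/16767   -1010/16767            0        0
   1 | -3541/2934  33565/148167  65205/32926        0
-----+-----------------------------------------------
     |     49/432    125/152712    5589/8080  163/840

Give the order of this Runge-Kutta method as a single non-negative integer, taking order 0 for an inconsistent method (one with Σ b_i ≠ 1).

4

b = (49/432, 125/152712, 5589/8080, 163/840)
c = (0, -9/5, 4/9, 1)
Ac = (0, 0, 202/1863, 77/163)
Σ b_i: 49/432·1 + 125/152712·1 + 5589/8080·1 + 163/840·1 = 1 ✓
b·c: 125/152712·(-9/5) + 5589/8080·4/9 + 163/840·1 = 1/2 ✓
b·c²: 125/152712·81/25 + 5589/8080·16/81 + 163/840·1 = 1/3 ✓
b·Ac: 5589/8080·202/1863 + 163/840·77/163 = 1/6 ✓
b·c³: 125/152712·(-729/125) + 5589/8080·64/729 + 163/840·1 = 1/4 ✓
b·(c∘Ac): 5589/8080·808/16767 + 163/840·77/163 = 1/8 ✓
b·Ac²: 5589/8080·(-202/1035) + 163/840·917/815 = 1/12 ✓
b·A²c: 163/840·35/163 = 1/24 ✓; 4 stages ⇒ order 4.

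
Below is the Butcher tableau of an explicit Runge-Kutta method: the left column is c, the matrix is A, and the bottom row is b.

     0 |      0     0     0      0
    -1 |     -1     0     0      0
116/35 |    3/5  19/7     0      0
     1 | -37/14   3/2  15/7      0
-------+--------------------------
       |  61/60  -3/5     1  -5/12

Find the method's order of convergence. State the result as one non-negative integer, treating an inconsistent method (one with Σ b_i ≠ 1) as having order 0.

1

b = (61/60, -3/5, 1, -5/12)
c = (0, -1, 116/35, 1)
Ac = (0, 0, -19/7, 549/98)
Σ b_i: 61/60·1 + (-3/5)·1 + 1·1 + (-5/12)·1 = 1 ✓
b·c: (-3/5)·(-1) + 1·116/35 + (-5/12)·1 = 1469/420 ≠ 1/2 ⇒ order 1.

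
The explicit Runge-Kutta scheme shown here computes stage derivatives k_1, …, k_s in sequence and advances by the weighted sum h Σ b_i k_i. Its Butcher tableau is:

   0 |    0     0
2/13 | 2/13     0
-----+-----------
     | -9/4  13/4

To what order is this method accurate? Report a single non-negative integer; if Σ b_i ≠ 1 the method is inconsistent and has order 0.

b = (-9/4, 13/4)
c = (0, 2/13)
Σ b_i: (-9/4)·1 + 13/4·1 = 1 ✓
b·c: 13/4·2/13 = 1/2 ✓; 2 stages ⇒ order 2.

2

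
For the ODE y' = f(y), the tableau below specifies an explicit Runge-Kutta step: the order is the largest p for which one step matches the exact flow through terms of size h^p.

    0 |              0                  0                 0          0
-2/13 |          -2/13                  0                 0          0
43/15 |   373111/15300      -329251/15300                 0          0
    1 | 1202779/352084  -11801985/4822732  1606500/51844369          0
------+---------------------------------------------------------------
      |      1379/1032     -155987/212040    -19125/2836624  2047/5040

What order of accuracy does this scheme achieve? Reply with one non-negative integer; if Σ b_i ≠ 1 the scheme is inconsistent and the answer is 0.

4

b = (1379/1032, -155987/212040, -19125/2836624, 2047/5040)
c = (0, -2/13, 43/15, 1)
Ac = (0, 0, 25327/7650, 1905/4094)
Σ b_i: 1379/1032·1 + (-155987/212040)·1 + (-19125/2836624)·1 + 2047/5040·1 = 1 ✓
b·c: (-155987/212040)·(-2/13) + (-19125/2836624)·43/15 + 2047/5040·1 = 1/2 ✓
b·c²: (-155987/212040)·4/169 + (-19125/2836624)·1849/225 + 2047/5040·1 = 1/3 ✓
b·Ac: (-19125/2836624)·25327/7650 + 2047/5040·1905/4094 = 1/6 ✓
b·c³: (-155987/212040)·(-8/2197) + (-19125/2836624)·79507/3375 + 2047/5040·1 = 1/4 ✓
b·(c∘Ac): (-19125/2836624)·1089061/114750 + 2047/5040·1905/4094 = 1/8 ✓
b·Ac²: (-19125/2836624)·(-25327/49725) + 2047/5040·5235/26611 = 1/12 ✓
b·A²c: 2047/5040·210/2047 = 1/24 ✓; 4 stages ⇒ order 4.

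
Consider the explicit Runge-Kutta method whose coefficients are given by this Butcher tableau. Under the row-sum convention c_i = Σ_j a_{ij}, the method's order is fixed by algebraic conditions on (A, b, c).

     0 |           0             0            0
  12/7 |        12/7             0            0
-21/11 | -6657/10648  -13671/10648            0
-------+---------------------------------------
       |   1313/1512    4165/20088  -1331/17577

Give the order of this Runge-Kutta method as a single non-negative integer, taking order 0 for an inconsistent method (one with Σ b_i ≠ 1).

3

b = (1313/1512, 4165/20088, -1331/17577)
c = (0, 12/7, -21/11)
Ac = (0, 0, -5859/2662)
Σ b_i: 1313/1512·1 + 4165/20088·1 + (-1331/17577)·1 = 1 ✓
b·c: 4165/20088·12/7 + (-1331/17577)·(-21/11) = 1/2 ✓
b·c²: 4165/20088·144/49 + (-1331/17577)·441/121 = 1/3 ✓
b·Ac: (-1331/17577)·(-5859/2662) = 1/6 ✓; 3 stages ⇒ order 3.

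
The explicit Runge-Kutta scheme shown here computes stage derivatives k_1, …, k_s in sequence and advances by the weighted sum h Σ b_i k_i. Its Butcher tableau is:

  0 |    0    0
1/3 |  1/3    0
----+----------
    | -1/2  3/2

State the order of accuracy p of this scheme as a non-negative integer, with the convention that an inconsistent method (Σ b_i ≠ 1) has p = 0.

b = (-1/2, 3/2)
c = (0, 1/3)
Σ b_i: (-1/2)·1 + 3/2·1 = 1 ✓
b·c: 3/2·1/3 = 1/2 ✓; 2 stages ⇒ order 2.

2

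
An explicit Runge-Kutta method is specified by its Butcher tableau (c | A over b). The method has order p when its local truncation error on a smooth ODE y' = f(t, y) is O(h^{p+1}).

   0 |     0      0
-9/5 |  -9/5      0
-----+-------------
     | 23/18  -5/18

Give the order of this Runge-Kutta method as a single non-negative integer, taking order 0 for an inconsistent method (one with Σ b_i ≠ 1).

b = (23/18, -5/18)
c = (0, -9/5)
Σ b_i: 23/18·1 + (-5/18)·1 = 1 ✓
b·c: (-5/18)·(-9/5) = 1/2 ✓; 2 stages ⇒ order 2.

2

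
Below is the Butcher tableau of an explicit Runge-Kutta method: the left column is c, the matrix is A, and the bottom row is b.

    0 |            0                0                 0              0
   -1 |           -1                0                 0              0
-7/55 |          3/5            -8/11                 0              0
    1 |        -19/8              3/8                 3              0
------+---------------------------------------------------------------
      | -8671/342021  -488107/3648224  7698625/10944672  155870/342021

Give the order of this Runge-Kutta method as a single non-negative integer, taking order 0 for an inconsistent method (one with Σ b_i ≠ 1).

b = (-8671/342021, -488107/3648224, 7698625/10944672, 155870/342021)
c = (0, -1, -7/55, 1)
Ac = (0, 0, 8/11, -333/440)
Σ b_i: (-8671/342021)·1 + (-488107/3648224)·1 + 7698625/10944672·1 + 155870/342021·1 = 1 ✓
b·c: (-488107/3648224)·(-1) + 7698625/10944672·(-7/55) + 155870/342021·1 = 1/2 ✓
b·c²: (-488107/3648224)·1 + 7698625/10944672·49/3025 + 155870/342021·1 = 1/3 ✓
b·Ac: 7698625/10944672·8/11 + 155870/342021·(-333/440) = 1/6 ✓
b·c³: (-488107/3648224)·(-1) + 7698625/10944672·(-343/166375) + 155870/342021·1 = 1474983/2508154 ≠ 1/4 ⇒ order 3.
b·(c∘Ac): 7698625/10944672·(-56/605) + 155870/342021·(-333/440) = -140234/342021 ≠ 1/8
b·Ac²: 7698625/10944672·(-8/11) + 155870/342021·10251/24200 = -11983729/37622310 ≠ 1/12
b·A²c: 155870/342021·24/11 = 113360/114007 ≠ 1/24

3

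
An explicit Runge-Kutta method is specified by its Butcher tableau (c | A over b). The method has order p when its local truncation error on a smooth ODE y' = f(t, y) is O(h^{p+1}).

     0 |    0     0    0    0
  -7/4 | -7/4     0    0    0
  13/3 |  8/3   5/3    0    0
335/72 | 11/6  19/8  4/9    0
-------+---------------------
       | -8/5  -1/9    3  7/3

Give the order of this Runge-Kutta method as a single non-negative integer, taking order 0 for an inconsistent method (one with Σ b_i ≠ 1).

0

b = (-8/5, -1/9, 3, 7/3)
c = (0, -7/4, 13/3, 335/72)
Ac = (0, 0, -35/12, -1927/864)
Σ b_i: (-8/5)·1 + (-1/9)·1 + 3·1 + 7/3·1 = 163/45 ≠ 1 ⇒ order 0.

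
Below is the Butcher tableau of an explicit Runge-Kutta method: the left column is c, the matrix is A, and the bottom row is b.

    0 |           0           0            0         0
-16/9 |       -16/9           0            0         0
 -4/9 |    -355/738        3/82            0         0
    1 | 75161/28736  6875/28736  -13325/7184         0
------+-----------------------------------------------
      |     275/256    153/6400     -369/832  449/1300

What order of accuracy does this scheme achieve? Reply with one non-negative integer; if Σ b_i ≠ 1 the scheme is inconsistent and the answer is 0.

b = (275/256, 153/6400, -369/832, 449/1300)
c = (0, -16/9, -4/9, 1)
Ac = (0, 0, -8/123, 1075/2694)
Σ b_i: 275/256·1 + 153/6400·1 + (-369/832)·1 + 449/1300·1 = 1 ✓
b·c: 153/6400·(-16/9) + (-369/832)·(-4/9) + 449/1300·1 = 1/2 ✓
b·c²: 153/6400·256/81 + (-369/832)·16/81 + 449/1300·1 = 1/3 ✓
b·Ac: (-369/832)·(-8/123) + 449/1300·1075/2694 = 1/6 ✓
b·c³: 153/6400·(-4096/729) + (-369/832)·(-64/729) + 449/1300·1 = 1/4 ✓
b·(c∘Ac): (-369/832)·32/1107 + 449/1300·1075/2694 = 1/8 ✓
b·Ac²: (-369/832)·128/1107 + 449/1300·175/449 = 1/12 ✓
b·A²c: 449/1300·325/2694 = 1/24 ✓; 4 stages ⇒ order 4.

4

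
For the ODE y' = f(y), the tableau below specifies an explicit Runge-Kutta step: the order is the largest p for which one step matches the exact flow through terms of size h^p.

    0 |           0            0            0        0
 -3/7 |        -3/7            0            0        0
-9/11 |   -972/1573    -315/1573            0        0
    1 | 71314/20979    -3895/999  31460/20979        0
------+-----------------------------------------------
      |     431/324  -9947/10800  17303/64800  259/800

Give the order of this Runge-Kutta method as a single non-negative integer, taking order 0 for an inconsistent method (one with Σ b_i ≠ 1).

4

b = (431/324, -9947/10800, 17303/64800, 259/800)
c = (0, -3/7, -9/11, 1)
Ac = (0, 0, 135/1573, 115/259)
Σ b_i: 431/324·1 + (-9947/10800)·1 + 17303/64800·1 + 259/800·1 = 1 ✓
b·c: (-9947/10800)·(-3/7) + 17303/64800·(-9/11) + 259/800·1 = 1/2 ✓
b·c²: (-9947/10800)·9/49 + 17303/64800·81/121 + 259/800·1 = 1/3 ✓
b·Ac: 17303/64800·135/1573 + 259/800·115/259 = 1/6 ✓
b·c³: (-9947/10800)·(-27/343) + 17303/64800·(-729/1331) + 259/800·1 = 1/4 ✓
b·(c∘Ac): 17303/64800·(-1215/17303) + 259/800·115/259 = 1/8 ✓
b·Ac²: 17303/64800·(-405/11011) + 259/800·1565/5439 = 1/12 ✓
b·A²c: 259/800·100/777 = 1/24 ✓; 4 stages ⇒ order 4.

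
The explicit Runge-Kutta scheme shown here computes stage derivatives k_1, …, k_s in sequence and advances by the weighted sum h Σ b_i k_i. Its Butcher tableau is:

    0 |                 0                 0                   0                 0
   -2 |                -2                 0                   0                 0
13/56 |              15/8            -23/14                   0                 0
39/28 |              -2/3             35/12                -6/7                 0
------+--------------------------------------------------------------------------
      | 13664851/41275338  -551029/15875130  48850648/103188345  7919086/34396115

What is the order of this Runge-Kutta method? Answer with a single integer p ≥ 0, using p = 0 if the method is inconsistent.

3

b = (13664851/41275338, -551029/15875130, 48850648/103188345, 7919086/34396115)
c = (0, -2, 13/56, 39/28)
Ac = (0, 0, 23/7, -3547/588)
Σ b_i: 13664851/41275338·1 + (-551029/15875130)·1 + 48850648/103188345·1 + 7919086/34396115·1 = 1 ✓
b·c: (-551029/15875130)·(-2) + 48850648/103188345·13/56 + 7919086/34396115·39/28 = 1/2 ✓
b·c²: (-551029/15875130)·4 + 48850648/103188345·169/3136 + 7919086/34396115·1521/784 = 1/3 ✓
b·Ac: 48850648/103188345·23/7 + 7919086/34396115·(-3547/588) = 1/6 ✓
b·c³: (-551029/15875130)·(-8) + 48850648/103188345·2197/175616 + 7919086/34396115·59319/21952 = 214722575/237068608 ≠ 1/4 ⇒ order 3.
b·(c∘Ac): 48850648/103188345·299/392 + 7919086/34396115·(-46111/5488) = -139871603/88900728 ≠ 1/8
b·Ac²: 48850648/103188345·(-46/7) + 7919086/34396115·382639/32928 = -77448727/177801456 ≠ 1/12
b·A²c: 7919086/34396115·(-138/49) = -22302732/34396115 ≠ 1/24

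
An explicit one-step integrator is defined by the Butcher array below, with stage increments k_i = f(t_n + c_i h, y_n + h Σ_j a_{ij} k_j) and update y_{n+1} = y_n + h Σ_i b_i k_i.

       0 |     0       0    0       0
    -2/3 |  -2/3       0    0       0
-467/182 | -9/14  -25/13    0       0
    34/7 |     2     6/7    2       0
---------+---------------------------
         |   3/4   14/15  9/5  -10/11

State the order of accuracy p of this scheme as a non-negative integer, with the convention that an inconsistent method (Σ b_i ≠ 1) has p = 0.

0

b = (3/4, 14/15, 9/5, -10/11)
c = (0, -2/3, -467/182, 34/7)
Ac = (0, 0, 50/39, -519/91)
Σ b_i: 3/4·1 + 14/15·1 + 9/5·1 + (-10/11)·1 = 1699/660 ≠ 1 ⇒ order 0.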